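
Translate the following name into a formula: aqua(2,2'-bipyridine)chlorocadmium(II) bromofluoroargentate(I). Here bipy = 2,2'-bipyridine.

Cation [Cd…]: ligand charges -1, Cd(II) ⇒ ion charge 1+.
Anion [Ag…]: ligand charges -2, Ag(I) ⇒ ion charge 1−.
One 1+ cation balances one 1− anion.

[Cd(bipy)Cl(H2O)][AgBrF]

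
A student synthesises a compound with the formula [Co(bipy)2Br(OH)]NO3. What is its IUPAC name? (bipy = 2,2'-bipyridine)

The 1 nitrate counter-ion carries a total charge of -1, so each complex ion is 1+.
Ligand charges: 1×bromo (-1 each), 1×hydroxo (-1 each), 2×2,2'-bipyridine (neutral); total -2. So Co + (-2) = 1+, giving Co = +3.
Ligands are named alphabetically: bipyridine before bromo before hydroxo.

bis(2,2'-bipyridine)bromohydroxocobalt(III) nitrate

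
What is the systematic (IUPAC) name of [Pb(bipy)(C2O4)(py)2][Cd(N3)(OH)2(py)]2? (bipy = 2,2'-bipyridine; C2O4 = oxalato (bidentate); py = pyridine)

(2,2'-bipyridine)oxalatobis(pyridine)lead(IV) azidodihydroxo(pyridine)cadmate(II)

Cadmium is always +2 in its complexes; the anion's ligand charges sum to -3, so the complex anion is 1−.
With 2 anions per cation, the cation must be 2×1 = 2+.
Cation: ligand charges sum to -2; for the ion to be 2+, Pb = +4.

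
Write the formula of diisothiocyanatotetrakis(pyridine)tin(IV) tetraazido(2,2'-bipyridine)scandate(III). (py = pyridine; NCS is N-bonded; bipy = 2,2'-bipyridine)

[Sn(NCS)2(py)4][Sc(bipy)(N3)4]2

Cation [Sn…]: ligand charges -2, Sn(IV) ⇒ ion charge 2+.
Anion [Sc…]: ligand charges -4, Sc(III) ⇒ ion charge 1−.
One 2+ cation requires 2 of the 1− anion.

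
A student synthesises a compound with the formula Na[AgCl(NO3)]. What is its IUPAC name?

The 1 sodium counter-ion carries a total charge of +1, so each complex ion is 1−.
Ligand charges: 1×chloro (-1 each), 1×nitrato (-1 each); total -2. So Ag + (-2) = 1−, giving Ag = +1.
The complex ion is anionic, so silver takes the -ate form argentate(I).

sodium chloronitratoargentate(I)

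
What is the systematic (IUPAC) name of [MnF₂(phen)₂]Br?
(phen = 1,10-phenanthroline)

The 1 bromide counter-ion carries a total charge of -1, so each complex ion is 1+.
Ligand charges: 2×1,10-phenanthroline (neutral), 2×fluoro (-1 each); total -2. So Mn + (-2) = 1+, giving Mn = +3.
Ligands are named alphabetically: fluoro before phenanthroline.

difluorobis(1,10-phenanthroline)manganese(III) bromide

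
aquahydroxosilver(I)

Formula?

Ligands: 1 aqua (H2O, neutral), 1 hydroxo (OH, -1). Ligand charge sum = -1.
With Ag in oxidation state +1, the complex ion is [Ag...].

[Ag(H2O)(OH)]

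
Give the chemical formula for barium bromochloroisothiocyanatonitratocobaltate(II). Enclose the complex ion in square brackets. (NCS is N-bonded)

Ba[CoBrCl(NCS)(NO3)]

Ligands: 1 isothiocyanato (NCS, -1), 1 nitrato (NO3, -1), 1 chloro (Cl, -1), 1 bromo (Br, -1). Ligand charge sum = -4.
Charge balance with barium (+2) requires 1 complex ion per 1 barium.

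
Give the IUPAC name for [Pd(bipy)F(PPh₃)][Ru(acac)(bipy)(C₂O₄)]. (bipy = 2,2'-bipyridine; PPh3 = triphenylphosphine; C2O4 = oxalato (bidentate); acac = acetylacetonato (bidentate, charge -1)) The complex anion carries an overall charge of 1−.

(2,2'-bipyridine)fluoro(triphenylphosphine)palladium(II) (acetylacetonato)(2,2'-bipyridine)oxalatoruthenate(II)

Both ions are complex: the cation is named first with the plain metal name, the anion second with the -ate form; each ion's ligands are alphabetised independently.
The complex anion is given as 1−; its ligand charges sum to -3, so Ru = +2.
A 1:1 salt means the cation carries the equal and opposite charge, 1+.
Cation: ligand charges sum to -1; for the ion to be 1+, Pd = +2.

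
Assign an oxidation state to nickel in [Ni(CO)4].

0

No counter-ion: the bracketed complex is neutral.
Ligand charges: 4×CO neutral; sum 0.
Ni + (0) = 0 ⇒ Ni is 0.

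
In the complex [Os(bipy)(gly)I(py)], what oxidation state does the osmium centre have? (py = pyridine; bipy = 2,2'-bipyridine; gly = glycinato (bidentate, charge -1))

No counter-ion: the bracketed complex is neutral.
Ligand charges: 1×I = -1; 1×py neutral; 1×bipy neutral; 1×gly = -1; sum -2.
Os + (-2) = 0 ⇒ Os is +2.

+2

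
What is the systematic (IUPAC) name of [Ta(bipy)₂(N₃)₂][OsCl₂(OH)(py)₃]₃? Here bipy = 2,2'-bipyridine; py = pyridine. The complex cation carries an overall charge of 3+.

diazidobis(2,2'-bipyridine)tantalum(V) dichlorohydroxotris(pyridine)osmate(II)

The complex cation is given as 3+; its ligand charges sum to -2, so Ta = +5.
With 3 anions per cation, each anion must be 3/3 = 1−.
Anion: ligand charges sum to -3; for the ion to be 1−, Os = +2.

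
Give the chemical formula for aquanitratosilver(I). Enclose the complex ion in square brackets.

[Ag(H2O)(NO3)]

Ligands: 1 aqua (H2O, neutral), 1 nitrato (NO3, -1). Ligand charge sum = -1.
With Ag in oxidation state +1, the complex ion is [Ag...].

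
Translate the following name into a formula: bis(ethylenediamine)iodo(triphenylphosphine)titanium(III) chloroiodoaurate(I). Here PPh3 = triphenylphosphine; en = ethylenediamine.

[Ti(en)2I(PPh3)][AuClI]2

Cation [Ti…]: ligand charges -1, Ti(III) ⇒ ion charge 2+.
Anion [Au…]: ligand charges -2, Au(I) ⇒ ion charge 1−.
One 2+ cation requires 2 of the 1− anion.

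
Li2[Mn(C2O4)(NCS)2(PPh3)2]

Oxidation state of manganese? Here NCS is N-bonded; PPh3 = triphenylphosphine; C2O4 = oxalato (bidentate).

+2

2 lithium outside the brackets (+1 each) → the complex ion is 2−.
Ligand charges: 2×NCS = -2; 2×PPh3 neutral; 1×C2O4 = -2; sum -4.
Mn + (-4) = 2− ⇒ Mn is +2.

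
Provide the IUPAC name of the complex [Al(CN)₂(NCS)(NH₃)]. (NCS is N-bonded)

There is no counter-ion, so the complex is neutral overall.
Ligand charges: 1×ammine (neutral), 1×isothiocyanato (-1 each), 2×cyano (-1 each); total -3. So Al + (-3) = 0, giving Al = +3.
Ligands are named alphabetically: ammine before cyano before isothiocyanato.

amminedicyanoisothiocyanatoaluminium(III)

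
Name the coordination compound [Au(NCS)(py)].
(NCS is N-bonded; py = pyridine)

isothiocyanato(pyridine)gold(I)

There is no counter-ion, so the complex is neutral overall.
Ligand charges: 1×isothiocyanato (-1 each), 1×pyridine (neutral); total -1. So Au + (-1) = 0, giving Au = +1.
Ligands are named alphabetically: isothiocyanato before pyridine.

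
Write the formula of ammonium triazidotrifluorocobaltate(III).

(NH4)3[CoF3(N3)3]

Ligands: 3 azido (N3, -1), 3 fluoro (F, -1). Ligand charge sum = -6.
Charge balance with ammonium (+1) requires 1 complex ion per 3 ammonium.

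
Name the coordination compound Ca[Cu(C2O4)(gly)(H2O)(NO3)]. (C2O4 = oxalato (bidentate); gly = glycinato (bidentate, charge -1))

calcium aqua(glycinato)nitratooxalatocuprate(II)

The 1 calcium counter-ion carries a total charge of +2, so each complex ion is 2−.
Ligand charges: 1×aqua (neutral), 1×nitrato (-1 each), 1×oxalato (-2 each), 1×glycinato (-1 each); total -4. So Cu + (-4) = 2−, giving Cu = +2.
Ligands are named alphabetically: aqua before glycinato before nitrato before oxalato.
The complex ion is anionic, so copper takes the -ate form cuprate(II).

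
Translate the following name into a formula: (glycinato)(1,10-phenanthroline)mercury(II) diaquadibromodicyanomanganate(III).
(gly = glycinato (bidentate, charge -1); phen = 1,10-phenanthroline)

[Hg(gly)(phen)][MnBr2(CN)2(H2O)2]

Cation [Hg…]: ligand charges -1, Hg(II) ⇒ ion charge 1+.
Anion [Mn…]: ligand charges -4, Mn(III) ⇒ ion charge 1−.
One 1+ cation balances one 1− anion.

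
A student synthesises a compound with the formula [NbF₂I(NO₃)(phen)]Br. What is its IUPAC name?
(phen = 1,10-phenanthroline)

difluoroiodonitrato(1,10-phenanthroline)niobium(V) bromide

The 1 bromide counter-ion carries a total charge of -1, so each complex ion is 1+.
Ligand charges: 2×fluoro (-1 each), 1×nitrato (-1 each), 1×iodo (-1 each), 1×1,10-phenanthroline (neutral); total -4. So Nb + (-4) = 1+, giving Nb = +5.
Ligands are named alphabetically: fluoro before iodo before nitrato before phenanthroline.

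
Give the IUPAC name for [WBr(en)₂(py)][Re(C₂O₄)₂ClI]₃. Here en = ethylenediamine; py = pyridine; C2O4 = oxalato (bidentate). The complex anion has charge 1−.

bromobis(ethylenediamine)(pyridine)tungsten(IV) chloroiododioxalatorhenate(V)

Both ions are complex: the cation is named first with the plain metal name, the anion second with the -ate form; each ion's ligands are alphabetised independently.
The complex anion is given as 1−; its ligand charges sum to -6, so Re = +5.
With 3 anions per cation, the cation must be 3×1 = 3+.
Cation: ligand charges sum to -1; for the ion to be 3+, W = +4.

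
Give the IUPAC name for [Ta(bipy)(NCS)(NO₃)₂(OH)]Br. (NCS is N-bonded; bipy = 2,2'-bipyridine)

The 1 bromide counter-ion carries a total charge of -1, so each complex ion is 1+.
Ligand charges: 1×isothiocyanato (-1 each), 1×2,2'-bipyridine (neutral), 2×nitrato (-1 each), 1×hydroxo (-1 each); total -4. So Ta + (-4) = 1+, giving Ta = +5.
Ligands are named alphabetically: bipyridine before hydroxo before isothiocyanato before nitrato.

(2,2'-bipyridine)hydroxoisothiocyanatodinitratotantalum(V) bromide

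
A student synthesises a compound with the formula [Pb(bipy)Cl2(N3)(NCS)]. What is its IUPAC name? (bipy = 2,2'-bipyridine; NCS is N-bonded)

There is no counter-ion, so the complex is neutral overall.
Ligand charges: 1×azido (-1 each), 2×chloro (-1 each), 1×2,2'-bipyridine (neutral), 1×isothiocyanato (-1 each); total -4. So Pb + (-4) = 0, giving Pb = +4.
Ligands are named alphabetically: azido before bipyridine before chloro before isothiocyanato.

azido(2,2'-bipyridine)dichloroisothiocyanatolead(IV)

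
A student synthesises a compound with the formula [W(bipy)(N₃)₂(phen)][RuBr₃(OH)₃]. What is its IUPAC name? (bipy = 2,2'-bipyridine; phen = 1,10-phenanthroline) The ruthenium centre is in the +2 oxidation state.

Both ions are complex: the cation is named first with the plain metal name, the anion second with the -ate form; each ion's ligands are alphabetised independently.
Ru is given as +2; the anion's ligand charges sum to -6, so the complex anion is 4−.
A 1:1 salt means the cation carries the equal and opposite charge, 4+.
Cation: ligand charges sum to -2; for the ion to be 4+, W = +6.

diazido(2,2'-bipyridine)(1,10-phenanthroline)tungsten(VI) tribromotrihydroxoruthenate(II)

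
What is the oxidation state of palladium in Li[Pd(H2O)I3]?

1 lithium outside the brackets (+1 each) → the complex ion is 1−.
Ligand charges: 3×I = -3; 1×H2O neutral; sum -3.
Pd + (-3) = 1− ⇒ Pd is +2.

+2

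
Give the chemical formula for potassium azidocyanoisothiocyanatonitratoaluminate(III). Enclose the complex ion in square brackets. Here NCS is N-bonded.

Ligands: 1 nitrato (NO3, -1), 1 cyano (CN, -1), 1 azido (N3, -1), 1 isothiocyanato (NCS, -1). Ligand charge sum = -4.
With Al in oxidation state +3, the complex ion is [Al...]^1−.
Charge balance with potassium (+1) requires 1 complex ion per 1 potassium.

K[Al(CN)(N3)(NCS)(NO3)]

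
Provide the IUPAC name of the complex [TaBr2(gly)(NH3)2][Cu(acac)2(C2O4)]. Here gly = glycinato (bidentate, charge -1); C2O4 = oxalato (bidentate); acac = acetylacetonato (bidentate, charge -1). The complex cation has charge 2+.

diamminedibromo(glycinato)tantalum(V) bis(acetylacetonato)oxalatocuprate(II)

Both ions are complex: the cation is named first with the plain metal name, the anion second with the -ate form; each ion's ligands are alphabetised independently.
The complex cation is given as 2+; its ligand charges sum to -3, so Ta = +5.
A 1:1 salt means the anion carries the equal and opposite charge, 2−.
Anion: ligand charges sum to -4; for the ion to be 2−, Cu = +2.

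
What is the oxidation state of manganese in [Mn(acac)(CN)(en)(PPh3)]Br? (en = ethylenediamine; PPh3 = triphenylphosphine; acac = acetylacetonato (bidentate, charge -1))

1 bromide outside the brackets (-1 each) → the complex ion is 1+.
Ligand charges: 1×en neutral; 1×PPh3 neutral; 1×CN = -1; 1×acac = -1; sum -2.
Mn + (-2) = 1+ ⇒ Mn is +3.

+3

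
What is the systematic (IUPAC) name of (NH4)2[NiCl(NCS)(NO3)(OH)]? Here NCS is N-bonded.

The 2 ammonium counter-ions carry a total charge of +2, so each complex ion is 2−.
Ligand charges: 1×chloro (-1 each), 1×nitrato (-1 each), 1×isothiocyanato (-1 each), 1×hydroxo (-1 each); total -4. So Ni + (-4) = 2−, giving Ni = +2.
The complex ion is anionic, so nickel takes the -ate form nickelate(II).

ammonium chlorohydroxoisothiocyanatonitratonickelate(II)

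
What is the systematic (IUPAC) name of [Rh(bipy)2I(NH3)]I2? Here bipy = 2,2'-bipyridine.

amminebis(2,2'-bipyridine)iodorhodium(III) iodide

The 2 iodide counter-ions carry a total charge of -2, so each complex ion is 2+.
Ligand charges: 1×iodo (-1 each), 2×2,2'-bipyridine (neutral), 1×ammine (neutral); total -1. So Rh + (-1) = 2+, giving Rh = +3.
Ligands are named alphabetically: ammine before bipyridine before iodo.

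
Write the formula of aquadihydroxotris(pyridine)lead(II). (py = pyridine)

[Pb(H2O)(OH)2(py)3]

Ligands: 3 pyridine (py, neutral), 2 hydroxo (OH, -1), 1 aqua (H2O, neutral). Ligand charge sum = -2.
With Pb in oxidation state +2, the complex ion is [Pb...].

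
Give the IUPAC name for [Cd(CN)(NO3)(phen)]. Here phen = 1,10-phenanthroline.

cyanonitrato(1,10-phenanthroline)cadmium(II)

There is no counter-ion, so the complex is neutral overall.
Ligand charges: 1×1,10-phenanthroline (neutral), 1×cyano (-1 each), 1×nitrato (-1 each); total -2. So Cd + (-2) = 0, giving Cd = +2.
Ligands are named alphabetically: cyano before nitrato before phenanthroline.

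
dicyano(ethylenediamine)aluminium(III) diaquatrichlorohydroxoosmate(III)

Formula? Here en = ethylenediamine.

[Al(CN)2(en)][OsCl3(H2O)2(OH)]

Cation [Al…]: ligand charges -2, Al(III) ⇒ ion charge 1+.
Anion [Os…]: ligand charges -4, Os(III) ⇒ ion charge 1−.
One 1+ cation balances one 1− anion.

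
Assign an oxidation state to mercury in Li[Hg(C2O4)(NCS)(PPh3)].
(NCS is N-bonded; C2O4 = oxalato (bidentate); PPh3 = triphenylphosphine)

+2

1 lithium outside the brackets (+1 each) → the complex ion is 1−.
Ligand charges: 1×NCS = -1; 1×C2O4 = -2; 1×PPh3 neutral; sum -3.
Hg + (-3) = 1− ⇒ Hg is +2.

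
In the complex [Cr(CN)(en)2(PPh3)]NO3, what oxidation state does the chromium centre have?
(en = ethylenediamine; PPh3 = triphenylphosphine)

1 nitrate outside the brackets (-1 each) → the complex ion is 1+.
Ligand charges: 2×en neutral; 1×PPh3 neutral; 1×CN = -1; sum -1.
Cr + (-1) = 1+ ⇒ Cr is +2.

+2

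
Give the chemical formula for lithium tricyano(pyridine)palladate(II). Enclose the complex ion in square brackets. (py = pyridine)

Li[Pd(CN)3(py)]

Ligands: 3 cyano (CN, -1), 1 pyridine (py, neutral). Ligand charge sum = -3.
Charge balance with lithium (+1) requires 1 complex ion per 1 lithium.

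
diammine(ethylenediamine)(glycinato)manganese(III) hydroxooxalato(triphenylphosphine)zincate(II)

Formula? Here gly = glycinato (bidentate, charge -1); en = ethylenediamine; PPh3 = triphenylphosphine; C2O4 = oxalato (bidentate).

Cation [Mn…]: ligand charges -1, Mn(III) ⇒ ion charge 2+.
Anion [Zn…]: ligand charges -3, Zn(II) ⇒ ion charge 1−.
One 2+ cation requires 2 of the 1− anion.

[Mn(en)(gly)(NH3)2][Zn(C2O4)(OH)(PPh3)]2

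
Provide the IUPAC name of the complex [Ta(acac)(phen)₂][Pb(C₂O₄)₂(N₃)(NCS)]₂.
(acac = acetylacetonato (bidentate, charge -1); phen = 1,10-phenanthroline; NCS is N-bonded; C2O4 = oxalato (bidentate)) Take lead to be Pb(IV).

(acetylacetonato)bis(1,10-phenanthroline)tantalum(V) azidoisothiocyanatodioxalatoplumbate(IV)

Pb is given as +4; the anion's ligand charges sum to -6, so the complex anion is 2−.
With 2 anions per cation, the cation must be 2×2 = 4+.
Cation: ligand charges sum to -1; for the ion to be 4+, Ta = +5.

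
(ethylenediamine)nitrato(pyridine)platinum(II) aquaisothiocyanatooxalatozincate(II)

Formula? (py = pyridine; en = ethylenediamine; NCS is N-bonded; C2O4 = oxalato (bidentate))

[Pt(en)(NO3)(py)][Zn(C2O4)(H2O)(NCS)]

Cation [Pt…]: ligand charges -1, Pt(II) ⇒ ion charge 1+.
Anion [Zn…]: ligand charges -3, Zn(II) ⇒ ion charge 1−.
One 1+ cation balances one 1− anion.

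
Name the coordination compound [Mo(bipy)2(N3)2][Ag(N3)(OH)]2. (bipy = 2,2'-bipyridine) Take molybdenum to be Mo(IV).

diazidobis(2,2'-bipyridine)molybdenum(IV) azidohydroxoargentate(I)

Mo is given as +4; the cation's ligand charges sum to -2, so the complex cation is 2+.
With 2 anions per cation, each anion must be 2/2 = 1−.
Anion: ligand charges sum to -2; for the ion to be 1−, Ag = +1.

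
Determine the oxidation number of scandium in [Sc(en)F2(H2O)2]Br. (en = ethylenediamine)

+3

1 bromide outside the brackets (-1 each) → the complex ion is 1+.
Ligand charges: 2×H2O neutral; 1×en neutral; 2×F = -2; sum -2.
Sc + (-2) = 1+ ⇒ Sc is +3.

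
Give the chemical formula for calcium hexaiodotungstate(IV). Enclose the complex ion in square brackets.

Ligands: 6 iodo (I, -1). Ligand charge sum = -6.
With W in oxidation state +4, the complex ion is [W...]^2−.
Charge balance with calcium (+2) requires 1 complex ion per 1 calcium.

Ca[WI6]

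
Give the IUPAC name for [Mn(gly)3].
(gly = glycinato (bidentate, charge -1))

There is no counter-ion, so the complex is neutral overall.
Ligand charges: 3×glycinato (-1 each); total -3. So Mn + (-3) = 0, giving Mn = +3.

tris(glycinato)manganese(III)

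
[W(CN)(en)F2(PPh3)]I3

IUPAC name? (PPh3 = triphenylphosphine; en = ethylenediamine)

The 3 iodide counter-ions carry a total charge of -3, so each complex ion is 3+.
Ligand charges: 1×triphenylphosphine (neutral), 2×fluoro (-1 each), 1×cyano (-1 each), 1×ethylenediamine (neutral); total -3. So W + (-3) = 3+, giving W = +6.
Ligands are named alphabetically: cyano before ethylenediamine before fluoro before triphenylphosphine.

cyano(ethylenediamine)difluoro(triphenylphosphine)tungsten(VI) iodide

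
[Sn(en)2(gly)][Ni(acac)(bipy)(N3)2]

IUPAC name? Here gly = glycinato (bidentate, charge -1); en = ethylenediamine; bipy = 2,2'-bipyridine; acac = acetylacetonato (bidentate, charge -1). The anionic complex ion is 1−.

Both ions are complex: the cation is named first with the plain metal name, the anion second with the -ate form; each ion's ligands are alphabetised independently.
The complex anion is given as 1−; its ligand charges sum to -3, so Ni = +2.
A 1:1 salt means the cation carries the equal and opposite charge, 1+.
Cation: ligand charges sum to -1; for the ion to be 1+, Sn = +2.

bis(ethylenediamine)(glycinato)tin(II) (acetylacetonato)diazido(2,2'-bipyridine)nickelate(II)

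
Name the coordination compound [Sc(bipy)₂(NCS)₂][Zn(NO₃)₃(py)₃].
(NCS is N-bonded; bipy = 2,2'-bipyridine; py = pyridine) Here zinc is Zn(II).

Zn is given as +2; the anion's ligand charges sum to -3, so the complex anion is 1−.
A 1:1 salt means the cation carries the equal and opposite charge, 1+.
Cation: ligand charges sum to -2; for the ion to be 1+, Sc = +3.

bis(2,2'-bipyridine)diisothiocyanatoscandium(III) trinitratotris(pyridine)zincate(II)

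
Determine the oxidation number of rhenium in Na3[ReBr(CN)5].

3 sodium outside the brackets (+1 each) → the complex ion is 3−.
Ligand charges: 1×Br = -1; 5×CN = -5; sum -6.
Re + (-6) = 3− ⇒ Re is +3.

+3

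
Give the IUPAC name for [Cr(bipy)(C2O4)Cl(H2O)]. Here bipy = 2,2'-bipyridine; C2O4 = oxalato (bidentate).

There is no counter-ion, so the complex is neutral overall.
Ligand charges: 1×chloro (-1 each), 1×2,2'-bipyridine (neutral), 1×oxalato (-2 each), 1×aqua (neutral); total -3. So Cr + (-3) = 0, giving Cr = +3.
Ligands are named alphabetically: aqua before bipyridine before chloro before oxalato.

aqua(2,2'-bipyridine)chlorooxalatochromium(III)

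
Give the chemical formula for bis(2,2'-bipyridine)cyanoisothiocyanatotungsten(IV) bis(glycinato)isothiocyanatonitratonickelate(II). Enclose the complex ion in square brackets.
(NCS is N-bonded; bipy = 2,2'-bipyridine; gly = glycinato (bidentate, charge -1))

Cation [W…]: ligand charges -2, W(IV) ⇒ ion charge 2+.
Anion [Ni…]: ligand charges -4, Ni(II) ⇒ ion charge 2−.

[W(bipy)2(CN)(NCS)][Ni(gly)2(NCS)(NO3)]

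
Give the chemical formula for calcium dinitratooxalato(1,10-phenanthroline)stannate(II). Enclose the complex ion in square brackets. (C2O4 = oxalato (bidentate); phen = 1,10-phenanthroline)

Ca[Sn(C2O4)(NO3)2(phen)]

Ligands: 2 nitrato (NO3, -1), 1 oxalato (C2O4, -2), 1 1,10-phenanthroline (phen, neutral). Ligand charge sum = -4.
With Sn in oxidation state +2, the complex ion is [Sn...]^2−.
Charge balance with calcium (+2) requires 1 complex ion per 1 calcium.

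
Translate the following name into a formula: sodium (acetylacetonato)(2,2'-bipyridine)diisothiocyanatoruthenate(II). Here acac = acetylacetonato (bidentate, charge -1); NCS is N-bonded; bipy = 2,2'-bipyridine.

Na[Ru(acac)(bipy)(NCS)2]

Ligands: 1 acetylacetonato (acac, -1), 2 isothiocyanato (NCS, -1), 1 2,2'-bipyridine (bipy, neutral). Ligand charge sum = -3.
Charge balance with sodium (+1) requires 1 complex ion per 1 sodium.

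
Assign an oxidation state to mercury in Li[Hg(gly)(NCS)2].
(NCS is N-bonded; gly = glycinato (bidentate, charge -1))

1 lithium outside the brackets (+1 each) → the complex ion is 1−.
Ligand charges: 2×NCS = -2; 1×gly = -1; sum -3.
Hg + (-3) = 1− ⇒ Hg is +2.

+2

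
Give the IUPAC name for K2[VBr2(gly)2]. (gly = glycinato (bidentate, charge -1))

potassium dibromobis(glycinato)vanadate(II)

The 2 potassium counter-ions carry a total charge of +2, so each complex ion is 2−.
Ligand charges: 2×bromo (-1 each), 2×glycinato (-1 each); total -4. So V + (-4) = 2−, giving V = +2.
The complex ion is anionic, so vanadium takes the -ate form vanadate(II).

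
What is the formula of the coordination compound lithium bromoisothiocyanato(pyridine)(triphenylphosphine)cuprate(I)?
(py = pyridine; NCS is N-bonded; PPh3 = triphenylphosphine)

Ligands: 1 pyridine (py, neutral), 1 bromo (Br, -1), 1 isothiocyanato (NCS, -1), 1 triphenylphosphine (PPh3, neutral). Ligand charge sum = -2.
With Cu in oxidation state +1, the complex ion is [Cu...]^1−.
Charge balance with lithium (+1) requires 1 complex ion per 1 lithium.

Li[CuBr(NCS)(PPh3)(py)]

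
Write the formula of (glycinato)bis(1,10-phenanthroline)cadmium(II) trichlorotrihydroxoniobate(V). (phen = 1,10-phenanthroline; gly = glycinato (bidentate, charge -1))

[Cd(gly)(phen)2][NbCl3(OH)3]

Cation [Cd…]: ligand charges -1, Cd(II) ⇒ ion charge 1+.
Anion [Nb…]: ligand charges -6, Nb(V) ⇒ ion charge 1−.
One 1+ cation balances one 1− anion.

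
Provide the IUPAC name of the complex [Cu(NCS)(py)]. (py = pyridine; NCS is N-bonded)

isothiocyanato(pyridine)copper(I)

There is no counter-ion, so the complex is neutral overall.
Ligand charges: 1×pyridine (neutral), 1×isothiocyanato (-1 each); total -1. So Cu + (-1) = 0, giving Cu = +1.
Ligands are named alphabetically: isothiocyanato before pyridine.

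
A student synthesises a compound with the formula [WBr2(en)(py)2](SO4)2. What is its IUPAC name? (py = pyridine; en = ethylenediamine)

The 2 sulfate counter-ions carry a total charge of -4, so each complex ion is 4+.
Ligand charges: 2×bromo (-1 each), 2×pyridine (neutral), 1×ethylenediamine (neutral); total -2. So W + (-2) = 4+, giving W = +6.
Ligands are named alphabetically: bromo before ethylenediamine before pyridine.

dibromo(ethylenediamine)bis(pyridine)tungsten(VI) sulfate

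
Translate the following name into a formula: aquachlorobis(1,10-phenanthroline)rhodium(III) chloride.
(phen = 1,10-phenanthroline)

[RhCl(H2O)(phen)2]Cl2

Ligands: 1 aqua (H2O, neutral), 1 chloro (Cl, -1), 2 1,10-phenanthroline (phen, neutral). Ligand charge sum = -1.
With Rh in oxidation state +3, the complex ion is [Rh...]^2+.
Charge balance with chloride (-1) requires 1 complex ion per 2 chloride.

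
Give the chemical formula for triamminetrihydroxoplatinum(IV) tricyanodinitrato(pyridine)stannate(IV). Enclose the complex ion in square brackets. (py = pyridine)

[Pt(NH3)3(OH)3][Sn(CN)3(NO3)2(py)]

Cation [Pt…]: ligand charges -3, Pt(IV) ⇒ ion charge 1+.
Anion [Sn…]: ligand charges -5, Sn(IV) ⇒ ion charge 1−.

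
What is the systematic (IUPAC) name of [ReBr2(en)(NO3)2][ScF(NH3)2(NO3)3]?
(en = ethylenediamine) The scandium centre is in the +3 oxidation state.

Both ions are complex: the cation is named first with the plain metal name, the anion second with the -ate form; each ion's ligands are alphabetised independently.
Sc is given as +3; the anion's ligand charges sum to -4, so the complex anion is 1−.
A 1:1 salt means the cation carries the equal and opposite charge, 1+.
Cation: ligand charges sum to -4; for the ion to be 1+, Re = +5.

dibromo(ethylenediamine)dinitratorhenium(V) diamminefluorotrinitratoscandate(III)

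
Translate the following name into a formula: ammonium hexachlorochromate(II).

Ligands: 6 chloro (Cl, -1). Ligand charge sum = -6.
Charge balance with ammonium (+1) requires 1 complex ion per 4 ammonium.

(NH4)4[CrCl6]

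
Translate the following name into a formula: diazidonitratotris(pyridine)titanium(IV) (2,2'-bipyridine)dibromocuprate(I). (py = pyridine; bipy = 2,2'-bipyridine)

[Ti(N3)2(NO3)(py)3][Cu(bipy)Br2]

Cation [Ti…]: ligand charges -3, Ti(IV) ⇒ ion charge 1+.
Anion [Cu…]: ligand charges -2, Cu(I) ⇒ ion charge 1−.
One 1+ cation balances one 1− anion.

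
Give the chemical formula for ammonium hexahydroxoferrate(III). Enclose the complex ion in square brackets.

Ligands: 6 hydroxo (OH, -1). Ligand charge sum = -6.
With Fe in oxidation state +3, the complex ion is [Fe...]^3−.
Charge balance with ammonium (+1) requires 1 complex ion per 3 ammonium.

(NH4)3[Fe(OH)6]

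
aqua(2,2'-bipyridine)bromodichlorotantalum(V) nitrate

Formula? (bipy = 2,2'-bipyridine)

Ligands: 1 2,2'-bipyridine (bipy, neutral), 2 chloro (Cl, -1), 1 bromo (Br, -1), 1 aqua (H2O, neutral). Ligand charge sum = -3.
With Ta in oxidation state +5, the complex ion is [Ta...]^2+.
Charge balance with nitrate (-1) requires 1 complex ion per 2 nitrate.

[Ta(bipy)BrCl2(H2O)](NO3)2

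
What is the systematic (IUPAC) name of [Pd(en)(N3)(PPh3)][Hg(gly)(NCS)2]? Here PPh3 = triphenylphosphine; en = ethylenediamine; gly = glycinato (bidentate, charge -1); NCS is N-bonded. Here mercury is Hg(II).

azido(ethylenediamine)(triphenylphosphine)palladium(II) (glycinato)diisothiocyanatomercurate(II)

Hg is given as +2; the anion's ligand charges sum to -3, so the complex anion is 1−.
A 1:1 salt means the cation carries the equal and opposite charge, 1+.
Cation: ligand charges sum to -1; for the ion to be 1+, Pd = +2.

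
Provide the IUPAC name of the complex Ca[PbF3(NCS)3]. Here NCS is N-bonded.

The 1 calcium counter-ion carries a total charge of +2, so each complex ion is 2−.
Ligand charges: 3×fluoro (-1 each), 3×isothiocyanato (-1 each); total -6. So Pb + (-6) = 2−, giving Pb = +4.
Ligands are named alphabetically: fluoro before isothiocyanato.
The complex ion is anionic, so lead takes the -ate form plumbate(IV).

calcium trifluorotriisothiocyanatoplumbate(IV)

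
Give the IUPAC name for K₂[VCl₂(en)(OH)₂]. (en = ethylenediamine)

The 2 potassium counter-ions carry a total charge of +2, so each complex ion is 2−.
Ligand charges: 1×ethylenediamine (neutral), 2×hydroxo (-1 each), 2×chloro (-1 each); total -4. So V + (-4) = 2−, giving V = +2.
The complex ion is anionic, so vanadium takes the -ate form vanadate(II).

potassium dichloro(ethylenediamine)dihydroxovanadate(II)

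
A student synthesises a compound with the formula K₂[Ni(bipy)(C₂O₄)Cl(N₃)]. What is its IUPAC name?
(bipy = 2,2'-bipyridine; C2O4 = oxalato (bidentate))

potassium azido(2,2'-bipyridine)chlorooxalatonickelate(II)

The 2 potassium counter-ions carry a total charge of +2, so each complex ion is 2−.
Ligand charges: 1×2,2'-bipyridine (neutral), 1×azido (-1 each), 1×oxalato (-2 each), 1×chloro (-1 each); total -4. So Ni + (-4) = 2−, giving Ni = +2.
Ligands are named alphabetically: azido before bipyridine before chloro before oxalato.
The complex ion is anionic, so nickel takes the -ate form nickelate(II).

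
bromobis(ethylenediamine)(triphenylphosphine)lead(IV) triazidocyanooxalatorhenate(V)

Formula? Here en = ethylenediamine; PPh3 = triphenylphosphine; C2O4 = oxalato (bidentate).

Cation [Pb…]: ligand charges -1, Pb(IV) ⇒ ion charge 3+.
Anion [Re…]: ligand charges -6, Re(V) ⇒ ion charge 1−.

[PbBr(en)2(PPh3)][Re(C2O4)(CN)(N3)3]3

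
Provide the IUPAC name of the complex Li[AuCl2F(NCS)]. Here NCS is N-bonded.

The 1 lithium counter-ion carries a total charge of +1, so each complex ion is 1−.
Ligand charges: 1×fluoro (-1 each), 2×chloro (-1 each), 1×isothiocyanato (-1 each); total -4. So Au + (-4) = 1−, giving Au = +3.
The complex ion is anionic, so gold takes the -ate form aurate(III).

lithium dichlorofluoroisothiocyanatoaurate(III)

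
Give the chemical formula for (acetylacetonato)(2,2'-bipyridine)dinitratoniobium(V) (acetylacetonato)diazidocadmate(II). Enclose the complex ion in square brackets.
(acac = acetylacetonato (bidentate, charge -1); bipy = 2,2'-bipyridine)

[Nb(acac)(bipy)(NO3)2][Cd(acac)(N3)2]2

Cation [Nb…]: ligand charges -3, Nb(V) ⇒ ion charge 2+.
Anion [Cd…]: ligand charges -3, Cd(II) ⇒ ion charge 1−.
One 2+ cation requires 2 of the 1− anion.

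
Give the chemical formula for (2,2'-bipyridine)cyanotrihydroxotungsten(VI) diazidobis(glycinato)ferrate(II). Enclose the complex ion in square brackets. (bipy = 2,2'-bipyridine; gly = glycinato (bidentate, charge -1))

Cation [W…]: ligand charges -4, W(VI) ⇒ ion charge 2+.
Anion [Fe…]: ligand charges -4, Fe(II) ⇒ ion charge 2−.
One 2+ cation balances one 2− anion.

[W(bipy)(CN)(OH)3][Fe(gly)2(N3)2]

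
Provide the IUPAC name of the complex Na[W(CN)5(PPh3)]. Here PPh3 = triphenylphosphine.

sodium pentacyano(triphenylphosphine)tungstate(IV)

The 1 sodium counter-ion carries a total charge of +1, so each complex ion is 1−.
Ligand charges: 1×triphenylphosphine (neutral), 5×cyano (-1 each); total -5. So W + (-5) = 1−, giving W = +4.
Ligands are named alphabetically: cyano before triphenylphosphine.
The complex ion is anionic, so tungsten takes the -ate form tungstate(IV).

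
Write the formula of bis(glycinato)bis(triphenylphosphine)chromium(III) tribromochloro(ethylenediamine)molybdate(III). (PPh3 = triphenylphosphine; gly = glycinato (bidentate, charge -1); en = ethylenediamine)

[Cr(gly)2(PPh3)2][MoBr3Cl(en)]

Cation [Cr…]: ligand charges -2, Cr(III) ⇒ ion charge 1+.
Anion [Mo…]: ligand charges -4, Mo(III) ⇒ ion charge 1−.
One 1+ cation balances one 1− anion.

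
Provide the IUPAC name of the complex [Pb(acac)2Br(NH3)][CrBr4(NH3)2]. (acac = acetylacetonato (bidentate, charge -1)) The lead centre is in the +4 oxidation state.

bis(acetylacetonato)amminebromolead(IV) diamminetetrabromochromate(III)

Both ions are complex: the cation is named first with the plain metal name, the anion second with the -ate form; each ion's ligands are alphabetised independently.
Pb is given as +4; the cation's ligand charges sum to -3, so the complex cation is 1+.
A 1:1 salt means the anion carries the equal and opposite charge, 1−.
Anion: ligand charges sum to -4; for the ion to be 1−, Cr = +3.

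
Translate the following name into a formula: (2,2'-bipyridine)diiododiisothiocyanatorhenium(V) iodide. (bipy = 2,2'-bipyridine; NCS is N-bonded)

[Re(bipy)I2(NCS)2]I

Ligands: 2 iodo (I, -1), 1 2,2'-bipyridine (bipy, neutral), 2 isothiocyanato (NCS, -1). Ligand charge sum = -4.
With Re in oxidation state +5, the complex ion is [Re...]^1+.
Charge balance with iodide (-1) requires 1 complex ion per 1 iodide.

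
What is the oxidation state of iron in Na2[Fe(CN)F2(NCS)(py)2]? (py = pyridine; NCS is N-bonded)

+2

2 sodium outside the brackets (+1 each) → the complex ion is 2−.
Ligand charges: 1×CN = -1; 2×py neutral; 1×NCS = -1; 2×F = -2; sum -4.
Fe + (-4) = 2− ⇒ Fe is +2.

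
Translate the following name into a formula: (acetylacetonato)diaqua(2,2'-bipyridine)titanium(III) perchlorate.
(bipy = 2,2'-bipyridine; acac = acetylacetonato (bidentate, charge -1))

Ligands: 1 2,2'-bipyridine (bipy, neutral), 1 acetylacetonato (acac, -1), 2 aqua (H2O, neutral). Ligand charge sum = -1.
With Ti in oxidation state +3, the complex ion is [Ti...]^2+.
Charge balance with perchlorate (-1) requires 1 complex ion per 2 perchlorate.

[Ti(acac)(bipy)(H2O)2](ClO4)2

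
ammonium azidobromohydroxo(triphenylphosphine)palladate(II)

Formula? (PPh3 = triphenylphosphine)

NH4[PdBr(N3)(OH)(PPh3)]

Ligands: 1 bromo (Br, -1), 1 hydroxo (OH, -1), 1 azido (N3, -1), 1 triphenylphosphine (PPh3, neutral). Ligand charge sum = -3.
With Pd in oxidation state +2, the complex ion is [Pd...]^1−.
Charge balance with ammonium (+1) requires 1 complex ion per 1 ammonium.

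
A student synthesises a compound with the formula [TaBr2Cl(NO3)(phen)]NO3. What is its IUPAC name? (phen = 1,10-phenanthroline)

dibromochloronitrato(1,10-phenanthroline)tantalum(V) nitrate

The 1 nitrate counter-ion carries a total charge of -1, so each complex ion is 1+.
Ligand charges: 1×chloro (-1 each), 1×1,10-phenanthroline (neutral), 2×bromo (-1 each), 1×nitrato (-1 each); total -4. So Ta + (-4) = 1+, giving Ta = +5.
Ligands are named alphabetically: bromo before chloro before nitrato before phenanthroline.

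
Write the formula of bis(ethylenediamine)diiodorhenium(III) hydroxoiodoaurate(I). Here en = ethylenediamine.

[Re(en)2I2][AuI(OH)]

Cation [Re…]: ligand charges -2, Re(III) ⇒ ion charge 1+.
Anion [Au…]: ligand charges -2, Au(I) ⇒ ion charge 1−.
One 1+ cation balances one 1− anion.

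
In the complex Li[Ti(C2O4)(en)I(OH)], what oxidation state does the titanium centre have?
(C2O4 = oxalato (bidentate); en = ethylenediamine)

+3

1 lithium outside the brackets (+1 each) → the complex ion is 1−.
Ligand charges: 1×I = -1; 1×OH = -1; 1×C2O4 = -2; 1×en neutral; sum -4.
Ti + (-4) = 1− ⇒ Ti is +3.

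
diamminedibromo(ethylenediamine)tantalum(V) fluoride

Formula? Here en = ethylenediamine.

Ligands: 2 bromo (Br, -1), 1 ethylenediamine (en, neutral), 2 ammine (NH3, neutral). Ligand charge sum = -2.
With Ta in oxidation state +5, the complex ion is [Ta...]^3+.
Charge balance with fluoride (-1) requires 1 complex ion per 3 fluoride.

[TaBr2(en)(NH3)2]F3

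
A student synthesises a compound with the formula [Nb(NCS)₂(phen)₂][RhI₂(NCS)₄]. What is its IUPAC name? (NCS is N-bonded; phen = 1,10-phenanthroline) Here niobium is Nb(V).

diisothiocyanatobis(1,10-phenanthroline)niobium(V) diiodotetraisothiocyanatorhodate(III)

Both ions are complex: the cation is named first with the plain metal name, the anion second with the -ate form; each ion's ligands are alphabetised independently.
Nb is given as +5; the cation's ligand charges sum to -2, so the complex cation is 3+.
A 1:1 salt means the anion carries the equal and opposite charge, 3−.
Anion: ligand charges sum to -6; for the ion to be 3−, Rh = +3.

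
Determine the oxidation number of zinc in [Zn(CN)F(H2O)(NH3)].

No counter-ion: the bracketed complex is neutral.
Ligand charges: 1×CN = -1; 1×F = -1; 1×H2O neutral; 1×NH3 neutral; sum -2.
Zn + (-2) = 0 ⇒ Zn is +2.

+2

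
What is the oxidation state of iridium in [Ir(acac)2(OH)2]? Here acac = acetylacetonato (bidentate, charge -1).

+4

No counter-ion: the bracketed complex is neutral.
Ligand charges: 2×acac = -2; 2×OH = -2; sum -4.
Ir + (-4) = 0 ⇒ Ir is +4.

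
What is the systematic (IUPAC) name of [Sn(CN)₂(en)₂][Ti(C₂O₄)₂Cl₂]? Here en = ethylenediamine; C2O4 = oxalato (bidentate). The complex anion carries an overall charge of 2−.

dicyanobis(ethylenediamine)tin(IV) dichlorodioxalatotitanate(IV)

Both ions are complex: the cation is named first with the plain metal name, the anion second with the -ate form; each ion's ligands are alphabetised independently.
The complex anion is given as 2−; its ligand charges sum to -6, so Ti = +4.
A 1:1 salt means the cation carries the equal and opposite charge, 2+.
Cation: ligand charges sum to -2; for the ion to be 2+, Sn = +4.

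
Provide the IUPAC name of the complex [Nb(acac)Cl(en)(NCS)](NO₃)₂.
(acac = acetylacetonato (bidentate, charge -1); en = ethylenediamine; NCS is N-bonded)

(acetylacetonato)chloro(ethylenediamine)isothiocyanatoniobium(V) nitrate

The 2 nitrate counter-ions carry a total charge of -2, so each complex ion is 2+.
Ligand charges: 1×acetylacetonato (-1 each), 1×ethylenediamine (neutral), 1×isothiocyanato (-1 each), 1×chloro (-1 each); total -3. So Nb + (-3) = 2+, giving Nb = +5.
Ligands are named alphabetically: acetylacetonato before chloro before ethylenediamine before isothiocyanato.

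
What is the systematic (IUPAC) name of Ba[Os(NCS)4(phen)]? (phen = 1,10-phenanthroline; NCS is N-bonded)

The 1 barium counter-ion carries a total charge of +2, so each complex ion is 2−.
Ligand charges: 1×1,10-phenanthroline (neutral), 4×isothiocyanato (-1 each); total -4. So Os + (-4) = 2−, giving Os = +2.
Ligands are named alphabetically: isothiocyanato before phenanthroline.
The complex ion is anionic, so osmium takes the -ate form osmate(II).

barium tetraisothiocyanato(1,10-phenanthroline)osmate(II)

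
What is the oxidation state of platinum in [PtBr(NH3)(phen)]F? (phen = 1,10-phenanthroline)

+2

1 fluoride outside the brackets (-1 each) → the complex ion is 1+.
Ligand charges: 1×Br = -1; 1×phen neutral; 1×NH3 neutral; sum -1.
Pt + (-1) = 1+ ⇒ Pt is +2.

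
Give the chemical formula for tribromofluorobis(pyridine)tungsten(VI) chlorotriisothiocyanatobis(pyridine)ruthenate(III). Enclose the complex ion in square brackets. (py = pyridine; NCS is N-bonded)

Cation [W…]: ligand charges -4, W(VI) ⇒ ion charge 2+.
Anion [Ru…]: ligand charges -4, Ru(III) ⇒ ion charge 1−.
One 2+ cation requires 2 of the 1− anion.

[WBr3F(py)2][RuCl(NCS)3(py)2]2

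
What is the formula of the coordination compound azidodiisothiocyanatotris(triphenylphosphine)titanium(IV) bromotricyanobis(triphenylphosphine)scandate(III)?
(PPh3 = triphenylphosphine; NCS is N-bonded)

[Ti(N3)(NCS)2(PPh3)3][ScBr(CN)3(PPh3)2]

Cation [Ti…]: ligand charges -3, Ti(IV) ⇒ ion charge 1+.
Anion [Sc…]: ligand charges -4, Sc(III) ⇒ ion charge 1−.
One 1+ cation balances one 1− anion.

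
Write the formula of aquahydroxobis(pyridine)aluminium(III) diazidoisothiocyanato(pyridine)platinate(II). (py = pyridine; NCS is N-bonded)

[Al(H2O)(OH)(py)2][Pt(N3)2(NCS)(py)]2

Cation [Al…]: ligand charges -1, Al(III) ⇒ ion charge 2+.
Anion [Pt…]: ligand charges -3, Pt(II) ⇒ ion charge 1−.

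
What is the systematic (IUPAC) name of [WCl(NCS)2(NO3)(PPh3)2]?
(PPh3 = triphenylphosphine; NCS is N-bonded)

chlorodiisothiocyanatonitratobis(triphenylphosphine)tungsten(IV)

There is no counter-ion, so the complex is neutral overall.
Ligand charges: 1×chloro (-1 each), 2×triphenylphosphine (neutral), 1×nitrato (-1 each), 2×isothiocyanato (-1 each); total -4. So W + (-4) = 0, giving W = +4.
Ligands are named alphabetically: chloro before isothiocyanato before nitrato before triphenylphosphine.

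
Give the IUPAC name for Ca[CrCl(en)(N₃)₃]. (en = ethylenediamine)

calcium triazidochloro(ethylenediamine)chromate(II)

The 1 calcium counter-ion carries a total charge of +2, so each complex ion is 2−.
Ligand charges: 3×azido (-1 each), 1×ethylenediamine (neutral), 1×chloro (-1 each); total -4. So Cr + (-4) = 2−, giving Cr = +2.
Ligands are named alphabetically: azido before chloro before ethylenediamine.
The complex ion is anionic, so chromium takes the -ate form chromate(II).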